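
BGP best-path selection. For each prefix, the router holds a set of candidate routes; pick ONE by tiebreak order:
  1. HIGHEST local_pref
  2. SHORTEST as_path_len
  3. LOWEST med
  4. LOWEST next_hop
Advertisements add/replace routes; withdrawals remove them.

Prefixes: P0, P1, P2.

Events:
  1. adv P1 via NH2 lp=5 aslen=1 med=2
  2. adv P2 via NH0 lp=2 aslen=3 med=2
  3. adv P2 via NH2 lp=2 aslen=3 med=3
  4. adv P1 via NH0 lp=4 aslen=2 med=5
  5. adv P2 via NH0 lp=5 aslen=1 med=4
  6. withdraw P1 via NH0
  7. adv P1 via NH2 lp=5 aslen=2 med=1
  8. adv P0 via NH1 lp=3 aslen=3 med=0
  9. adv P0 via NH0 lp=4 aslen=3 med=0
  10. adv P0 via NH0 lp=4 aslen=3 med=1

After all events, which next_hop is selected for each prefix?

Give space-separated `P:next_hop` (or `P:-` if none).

Op 1: best P0=- P1=NH2 P2=-
Op 2: best P0=- P1=NH2 P2=NH0
Op 3: best P0=- P1=NH2 P2=NH0
Op 4: best P0=- P1=NH2 P2=NH0
Op 5: best P0=- P1=NH2 P2=NH0
Op 6: best P0=- P1=NH2 P2=NH0
Op 7: best P0=- P1=NH2 P2=NH0
Op 8: best P0=NH1 P1=NH2 P2=NH0
Op 9: best P0=NH0 P1=NH2 P2=NH0
Op 10: best P0=NH0 P1=NH2 P2=NH0

Answer: P0:NH0 P1:NH2 P2:NH0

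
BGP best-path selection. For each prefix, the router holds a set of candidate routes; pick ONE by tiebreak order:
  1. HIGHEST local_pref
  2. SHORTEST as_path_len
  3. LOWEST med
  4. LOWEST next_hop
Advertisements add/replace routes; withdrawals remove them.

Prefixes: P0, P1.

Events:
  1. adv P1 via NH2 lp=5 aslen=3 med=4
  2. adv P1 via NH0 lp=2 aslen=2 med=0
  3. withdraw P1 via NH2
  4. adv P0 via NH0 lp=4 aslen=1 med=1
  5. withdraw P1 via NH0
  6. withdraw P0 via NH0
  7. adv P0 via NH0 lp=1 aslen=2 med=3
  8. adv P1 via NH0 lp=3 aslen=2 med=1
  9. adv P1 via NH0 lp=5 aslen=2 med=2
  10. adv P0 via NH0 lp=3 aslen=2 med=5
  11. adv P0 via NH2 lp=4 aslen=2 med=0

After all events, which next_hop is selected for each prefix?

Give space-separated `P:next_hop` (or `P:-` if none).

Answer: P0:NH2 P1:NH0

Derivation:
Op 1: best P0=- P1=NH2
Op 2: best P0=- P1=NH2
Op 3: best P0=- P1=NH0
Op 4: best P0=NH0 P1=NH0
Op 5: best P0=NH0 P1=-
Op 6: best P0=- P1=-
Op 7: best P0=NH0 P1=-
Op 8: best P0=NH0 P1=NH0
Op 9: best P0=NH0 P1=NH0
Op 10: best P0=NH0 P1=NH0
Op 11: best P0=NH2 P1=NH0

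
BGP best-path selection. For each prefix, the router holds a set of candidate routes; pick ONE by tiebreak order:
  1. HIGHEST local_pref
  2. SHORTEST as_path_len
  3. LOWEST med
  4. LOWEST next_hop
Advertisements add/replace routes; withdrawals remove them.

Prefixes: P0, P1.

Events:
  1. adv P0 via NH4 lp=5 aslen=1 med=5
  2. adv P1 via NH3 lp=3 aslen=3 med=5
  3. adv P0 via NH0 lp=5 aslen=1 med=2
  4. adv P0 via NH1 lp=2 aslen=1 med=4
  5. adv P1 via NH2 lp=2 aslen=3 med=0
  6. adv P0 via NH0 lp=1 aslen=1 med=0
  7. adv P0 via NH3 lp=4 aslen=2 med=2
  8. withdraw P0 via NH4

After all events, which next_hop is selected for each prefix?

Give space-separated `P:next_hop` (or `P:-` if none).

Op 1: best P0=NH4 P1=-
Op 2: best P0=NH4 P1=NH3
Op 3: best P0=NH0 P1=NH3
Op 4: best P0=NH0 P1=NH3
Op 5: best P0=NH0 P1=NH3
Op 6: best P0=NH4 P1=NH3
Op 7: best P0=NH4 P1=NH3
Op 8: best P0=NH3 P1=NH3

Answer: P0:NH3 P1:NH3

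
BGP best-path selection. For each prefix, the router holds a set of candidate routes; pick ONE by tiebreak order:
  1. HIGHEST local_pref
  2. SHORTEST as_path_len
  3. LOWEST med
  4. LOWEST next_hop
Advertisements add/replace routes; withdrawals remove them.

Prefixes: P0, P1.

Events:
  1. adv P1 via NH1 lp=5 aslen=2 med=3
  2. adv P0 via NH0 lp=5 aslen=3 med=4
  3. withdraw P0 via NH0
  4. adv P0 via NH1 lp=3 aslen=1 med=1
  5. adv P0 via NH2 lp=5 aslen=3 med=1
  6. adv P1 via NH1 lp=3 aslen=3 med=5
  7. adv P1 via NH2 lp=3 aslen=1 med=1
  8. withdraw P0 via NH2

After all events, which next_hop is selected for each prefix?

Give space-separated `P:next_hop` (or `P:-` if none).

Op 1: best P0=- P1=NH1
Op 2: best P0=NH0 P1=NH1
Op 3: best P0=- P1=NH1
Op 4: best P0=NH1 P1=NH1
Op 5: best P0=NH2 P1=NH1
Op 6: best P0=NH2 P1=NH1
Op 7: best P0=NH2 P1=NH2
Op 8: best P0=NH1 P1=NH2

Answer: P0:NH1 P1:NH2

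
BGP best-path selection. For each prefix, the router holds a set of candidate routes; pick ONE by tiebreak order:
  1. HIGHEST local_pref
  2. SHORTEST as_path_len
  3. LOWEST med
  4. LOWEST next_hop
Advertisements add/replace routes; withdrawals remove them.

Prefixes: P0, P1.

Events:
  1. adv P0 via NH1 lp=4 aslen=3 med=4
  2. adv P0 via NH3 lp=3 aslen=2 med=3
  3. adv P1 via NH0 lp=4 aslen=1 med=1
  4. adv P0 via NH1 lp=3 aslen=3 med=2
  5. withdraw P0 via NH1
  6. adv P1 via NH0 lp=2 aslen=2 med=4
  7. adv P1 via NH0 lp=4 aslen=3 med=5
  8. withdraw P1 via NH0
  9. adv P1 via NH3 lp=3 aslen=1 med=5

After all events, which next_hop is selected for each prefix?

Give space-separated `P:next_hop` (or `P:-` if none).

Op 1: best P0=NH1 P1=-
Op 2: best P0=NH1 P1=-
Op 3: best P0=NH1 P1=NH0
Op 4: best P0=NH3 P1=NH0
Op 5: best P0=NH3 P1=NH0
Op 6: best P0=NH3 P1=NH0
Op 7: best P0=NH3 P1=NH0
Op 8: best P0=NH3 P1=-
Op 9: best P0=NH3 P1=NH3

Answer: P0:NH3 P1:NH3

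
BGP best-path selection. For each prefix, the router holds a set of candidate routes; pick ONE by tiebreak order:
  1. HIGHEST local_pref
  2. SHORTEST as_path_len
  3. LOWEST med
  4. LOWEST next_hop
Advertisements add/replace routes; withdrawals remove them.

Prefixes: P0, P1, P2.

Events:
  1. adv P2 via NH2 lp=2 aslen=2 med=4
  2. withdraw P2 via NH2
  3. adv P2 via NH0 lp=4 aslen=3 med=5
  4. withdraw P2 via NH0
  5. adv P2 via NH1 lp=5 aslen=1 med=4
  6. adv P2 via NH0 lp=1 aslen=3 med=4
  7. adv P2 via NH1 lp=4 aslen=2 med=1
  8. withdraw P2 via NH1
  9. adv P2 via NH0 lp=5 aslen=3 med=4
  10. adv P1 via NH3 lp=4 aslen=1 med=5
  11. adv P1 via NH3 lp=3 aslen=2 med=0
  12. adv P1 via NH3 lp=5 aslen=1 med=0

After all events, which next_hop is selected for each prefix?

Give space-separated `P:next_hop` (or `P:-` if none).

Answer: P0:- P1:NH3 P2:NH0

Derivation:
Op 1: best P0=- P1=- P2=NH2
Op 2: best P0=- P1=- P2=-
Op 3: best P0=- P1=- P2=NH0
Op 4: best P0=- P1=- P2=-
Op 5: best P0=- P1=- P2=NH1
Op 6: best P0=- P1=- P2=NH1
Op 7: best P0=- P1=- P2=NH1
Op 8: best P0=- P1=- P2=NH0
Op 9: best P0=- P1=- P2=NH0
Op 10: best P0=- P1=NH3 P2=NH0
Op 11: best P0=- P1=NH3 P2=NH0
Op 12: best P0=- P1=NH3 P2=NH0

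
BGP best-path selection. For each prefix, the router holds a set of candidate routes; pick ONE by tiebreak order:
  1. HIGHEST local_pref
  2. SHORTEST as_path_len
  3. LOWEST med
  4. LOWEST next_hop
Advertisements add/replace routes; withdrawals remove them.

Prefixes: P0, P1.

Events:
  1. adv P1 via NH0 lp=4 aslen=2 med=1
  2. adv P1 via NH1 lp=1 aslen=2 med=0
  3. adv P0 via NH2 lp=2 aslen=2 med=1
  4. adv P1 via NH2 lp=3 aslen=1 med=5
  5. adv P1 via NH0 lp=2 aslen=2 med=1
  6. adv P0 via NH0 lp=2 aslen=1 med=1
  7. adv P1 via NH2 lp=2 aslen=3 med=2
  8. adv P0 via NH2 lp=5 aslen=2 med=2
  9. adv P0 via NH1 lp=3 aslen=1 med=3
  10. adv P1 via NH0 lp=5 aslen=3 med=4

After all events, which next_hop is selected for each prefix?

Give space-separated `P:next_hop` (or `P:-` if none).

Answer: P0:NH2 P1:NH0

Derivation:
Op 1: best P0=- P1=NH0
Op 2: best P0=- P1=NH0
Op 3: best P0=NH2 P1=NH0
Op 4: best P0=NH2 P1=NH0
Op 5: best P0=NH2 P1=NH2
Op 6: best P0=NH0 P1=NH2
Op 7: best P0=NH0 P1=NH0
Op 8: best P0=NH2 P1=NH0
Op 9: best P0=NH2 P1=NH0
Op 10: best P0=NH2 P1=NH0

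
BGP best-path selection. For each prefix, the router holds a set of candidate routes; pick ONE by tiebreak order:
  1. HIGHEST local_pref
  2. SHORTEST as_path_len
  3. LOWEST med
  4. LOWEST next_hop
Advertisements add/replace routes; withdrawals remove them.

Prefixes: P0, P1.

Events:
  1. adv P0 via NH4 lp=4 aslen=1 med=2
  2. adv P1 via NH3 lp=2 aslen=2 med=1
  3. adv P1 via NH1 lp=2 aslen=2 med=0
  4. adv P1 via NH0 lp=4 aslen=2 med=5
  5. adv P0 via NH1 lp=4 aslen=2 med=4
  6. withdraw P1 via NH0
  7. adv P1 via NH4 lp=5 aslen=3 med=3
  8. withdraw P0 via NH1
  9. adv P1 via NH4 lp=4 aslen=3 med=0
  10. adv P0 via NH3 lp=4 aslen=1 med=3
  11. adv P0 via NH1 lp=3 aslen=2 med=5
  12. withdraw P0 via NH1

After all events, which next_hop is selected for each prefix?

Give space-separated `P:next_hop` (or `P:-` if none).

Answer: P0:NH4 P1:NH4

Derivation:
Op 1: best P0=NH4 P1=-
Op 2: best P0=NH4 P1=NH3
Op 3: best P0=NH4 P1=NH1
Op 4: best P0=NH4 P1=NH0
Op 5: best P0=NH4 P1=NH0
Op 6: best P0=NH4 P1=NH1
Op 7: best P0=NH4 P1=NH4
Op 8: best P0=NH4 P1=NH4
Op 9: best P0=NH4 P1=NH4
Op 10: best P0=NH4 P1=NH4
Op 11: best P0=NH4 P1=NH4
Op 12: best P0=NH4 P1=NH4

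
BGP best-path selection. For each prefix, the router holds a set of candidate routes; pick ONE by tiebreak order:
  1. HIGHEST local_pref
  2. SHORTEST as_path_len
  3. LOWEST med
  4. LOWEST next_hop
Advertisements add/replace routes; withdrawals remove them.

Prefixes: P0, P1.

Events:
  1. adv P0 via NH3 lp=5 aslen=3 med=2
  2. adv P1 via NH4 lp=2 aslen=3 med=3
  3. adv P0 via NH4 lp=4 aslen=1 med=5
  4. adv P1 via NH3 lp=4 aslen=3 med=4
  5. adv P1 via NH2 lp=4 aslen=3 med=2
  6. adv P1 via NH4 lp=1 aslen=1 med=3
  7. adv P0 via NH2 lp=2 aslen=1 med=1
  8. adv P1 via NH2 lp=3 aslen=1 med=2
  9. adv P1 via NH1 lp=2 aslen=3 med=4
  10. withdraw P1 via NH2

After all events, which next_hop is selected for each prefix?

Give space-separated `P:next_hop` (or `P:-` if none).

Answer: P0:NH3 P1:NH3

Derivation:
Op 1: best P0=NH3 P1=-
Op 2: best P0=NH3 P1=NH4
Op 3: best P0=NH3 P1=NH4
Op 4: best P0=NH3 P1=NH3
Op 5: best P0=NH3 P1=NH2
Op 6: best P0=NH3 P1=NH2
Op 7: best P0=NH3 P1=NH2
Op 8: best P0=NH3 P1=NH3
Op 9: best P0=NH3 P1=NH3
Op 10: best P0=NH3 P1=NH3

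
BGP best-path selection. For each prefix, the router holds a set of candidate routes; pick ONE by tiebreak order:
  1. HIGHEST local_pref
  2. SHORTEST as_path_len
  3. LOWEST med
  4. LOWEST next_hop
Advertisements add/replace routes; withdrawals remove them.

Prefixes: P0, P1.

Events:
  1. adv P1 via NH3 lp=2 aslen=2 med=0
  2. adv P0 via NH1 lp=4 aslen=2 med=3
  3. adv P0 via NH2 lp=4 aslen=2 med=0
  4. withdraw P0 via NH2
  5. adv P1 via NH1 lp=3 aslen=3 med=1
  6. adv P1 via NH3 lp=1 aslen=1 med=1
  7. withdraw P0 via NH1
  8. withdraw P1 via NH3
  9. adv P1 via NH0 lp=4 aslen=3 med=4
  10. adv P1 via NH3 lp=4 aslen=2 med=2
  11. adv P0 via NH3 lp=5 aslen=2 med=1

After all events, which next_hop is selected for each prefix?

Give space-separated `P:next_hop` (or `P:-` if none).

Op 1: best P0=- P1=NH3
Op 2: best P0=NH1 P1=NH3
Op 3: best P0=NH2 P1=NH3
Op 4: best P0=NH1 P1=NH3
Op 5: best P0=NH1 P1=NH1
Op 6: best P0=NH1 P1=NH1
Op 7: best P0=- P1=NH1
Op 8: best P0=- P1=NH1
Op 9: best P0=- P1=NH0
Op 10: best P0=- P1=NH3
Op 11: best P0=NH3 P1=NH3

Answer: P0:NH3 P1:NH3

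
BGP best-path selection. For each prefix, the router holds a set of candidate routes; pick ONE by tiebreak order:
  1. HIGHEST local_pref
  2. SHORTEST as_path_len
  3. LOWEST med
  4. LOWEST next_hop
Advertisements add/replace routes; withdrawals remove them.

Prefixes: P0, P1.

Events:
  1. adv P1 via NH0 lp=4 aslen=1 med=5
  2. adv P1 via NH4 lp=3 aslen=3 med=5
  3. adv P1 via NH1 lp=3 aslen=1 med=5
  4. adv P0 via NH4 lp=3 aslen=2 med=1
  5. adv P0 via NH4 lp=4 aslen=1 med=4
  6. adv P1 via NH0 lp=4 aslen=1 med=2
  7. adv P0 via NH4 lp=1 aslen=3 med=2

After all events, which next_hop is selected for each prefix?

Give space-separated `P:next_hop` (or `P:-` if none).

Op 1: best P0=- P1=NH0
Op 2: best P0=- P1=NH0
Op 3: best P0=- P1=NH0
Op 4: best P0=NH4 P1=NH0
Op 5: best P0=NH4 P1=NH0
Op 6: best P0=NH4 P1=NH0
Op 7: best P0=NH4 P1=NH0

Answer: P0:NH4 P1:NH0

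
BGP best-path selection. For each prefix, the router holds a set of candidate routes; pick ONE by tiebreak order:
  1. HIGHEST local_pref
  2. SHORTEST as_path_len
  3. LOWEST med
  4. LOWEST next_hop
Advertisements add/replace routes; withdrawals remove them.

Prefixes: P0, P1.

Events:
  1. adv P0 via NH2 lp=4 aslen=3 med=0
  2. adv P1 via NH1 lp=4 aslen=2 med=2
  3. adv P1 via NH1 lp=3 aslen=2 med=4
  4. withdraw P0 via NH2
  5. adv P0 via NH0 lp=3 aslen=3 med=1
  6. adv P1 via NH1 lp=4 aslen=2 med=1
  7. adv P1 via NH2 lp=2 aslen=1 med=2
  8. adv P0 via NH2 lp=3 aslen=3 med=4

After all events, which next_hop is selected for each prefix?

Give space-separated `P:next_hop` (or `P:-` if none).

Answer: P0:NH0 P1:NH1

Derivation:
Op 1: best P0=NH2 P1=-
Op 2: best P0=NH2 P1=NH1
Op 3: best P0=NH2 P1=NH1
Op 4: best P0=- P1=NH1
Op 5: best P0=NH0 P1=NH1
Op 6: best P0=NH0 P1=NH1
Op 7: best P0=NH0 P1=NH1
Op 8: best P0=NH0 P1=NH1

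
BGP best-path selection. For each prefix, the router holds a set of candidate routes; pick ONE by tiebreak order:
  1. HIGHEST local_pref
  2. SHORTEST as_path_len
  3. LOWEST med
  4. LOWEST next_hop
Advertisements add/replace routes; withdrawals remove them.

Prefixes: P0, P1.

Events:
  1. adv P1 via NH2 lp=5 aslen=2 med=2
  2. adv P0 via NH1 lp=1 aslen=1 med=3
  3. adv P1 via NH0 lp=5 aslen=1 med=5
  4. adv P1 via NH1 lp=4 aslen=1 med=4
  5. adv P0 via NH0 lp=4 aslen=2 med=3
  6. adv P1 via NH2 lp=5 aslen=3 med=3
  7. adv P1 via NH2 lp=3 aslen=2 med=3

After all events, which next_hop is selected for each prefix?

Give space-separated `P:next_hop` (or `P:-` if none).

Op 1: best P0=- P1=NH2
Op 2: best P0=NH1 P1=NH2
Op 3: best P0=NH1 P1=NH0
Op 4: best P0=NH1 P1=NH0
Op 5: best P0=NH0 P1=NH0
Op 6: best P0=NH0 P1=NH0
Op 7: best P0=NH0 P1=NH0

Answer: P0:NH0 P1:NH0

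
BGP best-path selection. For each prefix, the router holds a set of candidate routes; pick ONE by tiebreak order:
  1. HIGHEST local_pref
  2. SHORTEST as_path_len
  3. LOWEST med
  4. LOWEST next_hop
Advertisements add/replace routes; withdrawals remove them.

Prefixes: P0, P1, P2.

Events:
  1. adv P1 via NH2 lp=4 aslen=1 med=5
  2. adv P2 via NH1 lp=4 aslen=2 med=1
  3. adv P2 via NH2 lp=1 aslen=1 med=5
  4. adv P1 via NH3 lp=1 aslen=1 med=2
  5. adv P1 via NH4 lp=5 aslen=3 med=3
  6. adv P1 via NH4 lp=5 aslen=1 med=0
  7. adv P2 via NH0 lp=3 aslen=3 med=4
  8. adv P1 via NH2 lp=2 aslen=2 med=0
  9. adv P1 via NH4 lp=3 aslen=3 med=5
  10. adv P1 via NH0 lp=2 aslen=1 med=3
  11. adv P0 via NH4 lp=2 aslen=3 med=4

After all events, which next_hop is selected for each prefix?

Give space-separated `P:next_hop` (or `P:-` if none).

Op 1: best P0=- P1=NH2 P2=-
Op 2: best P0=- P1=NH2 P2=NH1
Op 3: best P0=- P1=NH2 P2=NH1
Op 4: best P0=- P1=NH2 P2=NH1
Op 5: best P0=- P1=NH4 P2=NH1
Op 6: best P0=- P1=NH4 P2=NH1
Op 7: best P0=- P1=NH4 P2=NH1
Op 8: best P0=- P1=NH4 P2=NH1
Op 9: best P0=- P1=NH4 P2=NH1
Op 10: best P0=- P1=NH4 P2=NH1
Op 11: best P0=NH4 P1=NH4 P2=NH1

Answer: P0:NH4 P1:NH4 P2:NH1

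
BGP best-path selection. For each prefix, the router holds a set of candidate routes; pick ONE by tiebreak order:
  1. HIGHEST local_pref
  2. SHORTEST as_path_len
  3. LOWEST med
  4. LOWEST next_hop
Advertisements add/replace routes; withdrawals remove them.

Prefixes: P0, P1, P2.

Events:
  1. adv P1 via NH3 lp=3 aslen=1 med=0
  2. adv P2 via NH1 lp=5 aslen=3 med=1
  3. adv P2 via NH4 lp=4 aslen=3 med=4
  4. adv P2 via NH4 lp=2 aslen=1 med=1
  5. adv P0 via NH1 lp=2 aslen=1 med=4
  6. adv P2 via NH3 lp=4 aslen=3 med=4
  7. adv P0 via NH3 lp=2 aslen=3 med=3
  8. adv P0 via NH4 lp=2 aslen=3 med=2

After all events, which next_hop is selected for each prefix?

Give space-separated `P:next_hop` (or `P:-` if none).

Op 1: best P0=- P1=NH3 P2=-
Op 2: best P0=- P1=NH3 P2=NH1
Op 3: best P0=- P1=NH3 P2=NH1
Op 4: best P0=- P1=NH3 P2=NH1
Op 5: best P0=NH1 P1=NH3 P2=NH1
Op 6: best P0=NH1 P1=NH3 P2=NH1
Op 7: best P0=NH1 P1=NH3 P2=NH1
Op 8: best P0=NH1 P1=NH3 P2=NH1

Answer: P0:NH1 P1:NH3 P2:NH1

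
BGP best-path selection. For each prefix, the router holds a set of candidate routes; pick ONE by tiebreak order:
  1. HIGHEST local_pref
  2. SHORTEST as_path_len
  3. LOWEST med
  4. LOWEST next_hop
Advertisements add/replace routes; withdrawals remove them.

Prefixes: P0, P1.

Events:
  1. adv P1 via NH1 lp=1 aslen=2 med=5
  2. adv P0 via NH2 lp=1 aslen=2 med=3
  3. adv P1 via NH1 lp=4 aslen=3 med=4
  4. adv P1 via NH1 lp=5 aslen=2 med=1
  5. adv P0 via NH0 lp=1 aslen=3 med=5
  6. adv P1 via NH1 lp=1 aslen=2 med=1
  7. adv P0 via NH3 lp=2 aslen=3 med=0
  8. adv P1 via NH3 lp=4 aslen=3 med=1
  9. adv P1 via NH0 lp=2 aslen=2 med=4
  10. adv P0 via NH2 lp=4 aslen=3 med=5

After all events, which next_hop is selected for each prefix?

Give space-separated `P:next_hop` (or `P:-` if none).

Op 1: best P0=- P1=NH1
Op 2: best P0=NH2 P1=NH1
Op 3: best P0=NH2 P1=NH1
Op 4: best P0=NH2 P1=NH1
Op 5: best P0=NH2 P1=NH1
Op 6: best P0=NH2 P1=NH1
Op 7: best P0=NH3 P1=NH1
Op 8: best P0=NH3 P1=NH3
Op 9: best P0=NH3 P1=NH3
Op 10: best P0=NH2 P1=NH3

Answer: P0:NH2 P1:NH3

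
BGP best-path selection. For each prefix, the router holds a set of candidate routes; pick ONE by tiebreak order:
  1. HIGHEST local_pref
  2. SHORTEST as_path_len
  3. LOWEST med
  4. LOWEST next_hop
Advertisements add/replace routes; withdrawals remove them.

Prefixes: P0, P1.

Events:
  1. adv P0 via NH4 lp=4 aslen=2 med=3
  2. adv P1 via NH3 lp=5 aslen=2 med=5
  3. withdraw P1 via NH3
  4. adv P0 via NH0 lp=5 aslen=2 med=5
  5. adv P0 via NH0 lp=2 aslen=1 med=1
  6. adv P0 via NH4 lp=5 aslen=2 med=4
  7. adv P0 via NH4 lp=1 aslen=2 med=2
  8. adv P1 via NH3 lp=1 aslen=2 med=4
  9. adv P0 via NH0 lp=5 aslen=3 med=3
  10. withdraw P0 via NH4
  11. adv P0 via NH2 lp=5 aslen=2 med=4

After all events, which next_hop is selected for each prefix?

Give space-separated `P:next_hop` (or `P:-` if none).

Op 1: best P0=NH4 P1=-
Op 2: best P0=NH4 P1=NH3
Op 3: best P0=NH4 P1=-
Op 4: best P0=NH0 P1=-
Op 5: best P0=NH4 P1=-
Op 6: best P0=NH4 P1=-
Op 7: best P0=NH0 P1=-
Op 8: best P0=NH0 P1=NH3
Op 9: best P0=NH0 P1=NH3
Op 10: best P0=NH0 P1=NH3
Op 11: best P0=NH2 P1=NH3

Answer: P0:NH2 P1:NH3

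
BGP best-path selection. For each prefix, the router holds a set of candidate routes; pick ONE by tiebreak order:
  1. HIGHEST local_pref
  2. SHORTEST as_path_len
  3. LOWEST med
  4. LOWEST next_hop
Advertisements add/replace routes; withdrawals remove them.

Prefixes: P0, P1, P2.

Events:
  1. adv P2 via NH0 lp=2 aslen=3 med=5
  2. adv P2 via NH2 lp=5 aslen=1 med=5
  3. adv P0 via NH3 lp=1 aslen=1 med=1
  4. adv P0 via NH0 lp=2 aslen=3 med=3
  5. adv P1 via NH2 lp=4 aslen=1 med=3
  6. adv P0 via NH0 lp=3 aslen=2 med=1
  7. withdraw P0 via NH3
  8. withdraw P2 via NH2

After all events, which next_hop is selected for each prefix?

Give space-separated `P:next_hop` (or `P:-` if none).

Answer: P0:NH0 P1:NH2 P2:NH0

Derivation:
Op 1: best P0=- P1=- P2=NH0
Op 2: best P0=- P1=- P2=NH2
Op 3: best P0=NH3 P1=- P2=NH2
Op 4: best P0=NH0 P1=- P2=NH2
Op 5: best P0=NH0 P1=NH2 P2=NH2
Op 6: best P0=NH0 P1=NH2 P2=NH2
Op 7: best P0=NH0 P1=NH2 P2=NH2
Op 8: best P0=NH0 P1=NH2 P2=NH0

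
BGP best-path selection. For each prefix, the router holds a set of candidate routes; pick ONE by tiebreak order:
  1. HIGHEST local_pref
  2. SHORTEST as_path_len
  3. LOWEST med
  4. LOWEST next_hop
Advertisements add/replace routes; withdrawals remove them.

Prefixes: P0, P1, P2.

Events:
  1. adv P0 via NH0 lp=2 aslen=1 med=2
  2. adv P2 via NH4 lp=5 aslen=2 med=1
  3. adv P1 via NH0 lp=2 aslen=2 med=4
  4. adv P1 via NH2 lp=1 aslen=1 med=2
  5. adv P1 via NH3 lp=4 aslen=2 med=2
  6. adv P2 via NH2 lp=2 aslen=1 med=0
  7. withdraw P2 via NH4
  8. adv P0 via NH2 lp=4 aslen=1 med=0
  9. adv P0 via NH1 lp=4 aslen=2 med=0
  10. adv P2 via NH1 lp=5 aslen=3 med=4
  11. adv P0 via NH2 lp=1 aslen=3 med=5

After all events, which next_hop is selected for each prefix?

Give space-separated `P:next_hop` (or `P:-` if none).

Op 1: best P0=NH0 P1=- P2=-
Op 2: best P0=NH0 P1=- P2=NH4
Op 3: best P0=NH0 P1=NH0 P2=NH4
Op 4: best P0=NH0 P1=NH0 P2=NH4
Op 5: best P0=NH0 P1=NH3 P2=NH4
Op 6: best P0=NH0 P1=NH3 P2=NH4
Op 7: best P0=NH0 P1=NH3 P2=NH2
Op 8: best P0=NH2 P1=NH3 P2=NH2
Op 9: best P0=NH2 P1=NH3 P2=NH2
Op 10: best P0=NH2 P1=NH3 P2=NH1
Op 11: best P0=NH1 P1=NH3 P2=NH1

Answer: P0:NH1 P1:NH3 P2:NH1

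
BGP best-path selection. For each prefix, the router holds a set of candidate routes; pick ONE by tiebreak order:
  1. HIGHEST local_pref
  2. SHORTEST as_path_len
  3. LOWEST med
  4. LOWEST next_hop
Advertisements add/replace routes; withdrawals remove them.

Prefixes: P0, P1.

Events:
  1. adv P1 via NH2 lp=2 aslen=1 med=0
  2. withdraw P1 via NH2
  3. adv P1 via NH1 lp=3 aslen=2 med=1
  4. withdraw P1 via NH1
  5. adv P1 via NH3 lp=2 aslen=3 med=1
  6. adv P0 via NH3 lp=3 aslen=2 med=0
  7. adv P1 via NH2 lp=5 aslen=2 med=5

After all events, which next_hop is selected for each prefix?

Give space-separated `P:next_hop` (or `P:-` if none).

Answer: P0:NH3 P1:NH2

Derivation:
Op 1: best P0=- P1=NH2
Op 2: best P0=- P1=-
Op 3: best P0=- P1=NH1
Op 4: best P0=- P1=-
Op 5: best P0=- P1=NH3
Op 6: best P0=NH3 P1=NH3
Op 7: best P0=NH3 P1=NH2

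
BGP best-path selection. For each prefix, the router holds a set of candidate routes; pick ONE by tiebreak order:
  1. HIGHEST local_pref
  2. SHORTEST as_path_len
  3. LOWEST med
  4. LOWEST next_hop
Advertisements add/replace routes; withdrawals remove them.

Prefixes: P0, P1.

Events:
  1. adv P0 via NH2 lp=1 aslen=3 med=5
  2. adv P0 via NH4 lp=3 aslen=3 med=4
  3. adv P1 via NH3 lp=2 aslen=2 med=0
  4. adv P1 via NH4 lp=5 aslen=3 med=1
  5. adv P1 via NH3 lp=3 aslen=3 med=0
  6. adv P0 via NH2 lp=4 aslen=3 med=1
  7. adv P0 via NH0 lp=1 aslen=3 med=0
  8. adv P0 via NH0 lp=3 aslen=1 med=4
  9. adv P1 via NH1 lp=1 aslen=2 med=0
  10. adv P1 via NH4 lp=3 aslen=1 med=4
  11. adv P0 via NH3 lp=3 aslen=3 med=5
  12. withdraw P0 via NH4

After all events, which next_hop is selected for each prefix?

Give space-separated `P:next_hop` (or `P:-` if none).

Answer: P0:NH2 P1:NH4

Derivation:
Op 1: best P0=NH2 P1=-
Op 2: best P0=NH4 P1=-
Op 3: best P0=NH4 P1=NH3
Op 4: best P0=NH4 P1=NH4
Op 5: best P0=NH4 P1=NH4
Op 6: best P0=NH2 P1=NH4
Op 7: best P0=NH2 P1=NH4
Op 8: best P0=NH2 P1=NH4
Op 9: best P0=NH2 P1=NH4
Op 10: best P0=NH2 P1=NH4
Op 11: best P0=NH2 P1=NH4
Op 12: best P0=NH2 P1=NH4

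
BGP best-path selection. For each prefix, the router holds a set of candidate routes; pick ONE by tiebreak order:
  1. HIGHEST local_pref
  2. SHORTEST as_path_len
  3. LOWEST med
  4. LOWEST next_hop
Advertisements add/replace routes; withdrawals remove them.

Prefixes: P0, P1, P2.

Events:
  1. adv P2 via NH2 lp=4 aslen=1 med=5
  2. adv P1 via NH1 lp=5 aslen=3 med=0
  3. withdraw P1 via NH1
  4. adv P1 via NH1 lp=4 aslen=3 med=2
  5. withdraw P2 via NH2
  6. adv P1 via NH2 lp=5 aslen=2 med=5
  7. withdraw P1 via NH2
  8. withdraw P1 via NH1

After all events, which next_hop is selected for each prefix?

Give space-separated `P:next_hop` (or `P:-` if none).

Answer: P0:- P1:- P2:-

Derivation:
Op 1: best P0=- P1=- P2=NH2
Op 2: best P0=- P1=NH1 P2=NH2
Op 3: best P0=- P1=- P2=NH2
Op 4: best P0=- P1=NH1 P2=NH2
Op 5: best P0=- P1=NH1 P2=-
Op 6: best P0=- P1=NH2 P2=-
Op 7: best P0=- P1=NH1 P2=-
Op 8: best P0=- P1=- P2=-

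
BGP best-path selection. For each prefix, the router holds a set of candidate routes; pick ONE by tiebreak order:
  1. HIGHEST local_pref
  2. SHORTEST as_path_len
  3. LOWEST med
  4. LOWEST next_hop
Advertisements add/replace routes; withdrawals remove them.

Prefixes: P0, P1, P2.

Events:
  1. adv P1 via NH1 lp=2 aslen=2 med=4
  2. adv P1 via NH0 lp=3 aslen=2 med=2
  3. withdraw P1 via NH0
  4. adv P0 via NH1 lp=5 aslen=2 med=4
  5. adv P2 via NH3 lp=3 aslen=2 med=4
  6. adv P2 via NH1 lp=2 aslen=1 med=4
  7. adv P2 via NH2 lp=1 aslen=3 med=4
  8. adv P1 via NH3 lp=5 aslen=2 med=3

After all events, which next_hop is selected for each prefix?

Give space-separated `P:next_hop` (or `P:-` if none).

Op 1: best P0=- P1=NH1 P2=-
Op 2: best P0=- P1=NH0 P2=-
Op 3: best P0=- P1=NH1 P2=-
Op 4: best P0=NH1 P1=NH1 P2=-
Op 5: best P0=NH1 P1=NH1 P2=NH3
Op 6: best P0=NH1 P1=NH1 P2=NH3
Op 7: best P0=NH1 P1=NH1 P2=NH3
Op 8: best P0=NH1 P1=NH3 P2=NH3

Answer: P0:NH1 P1:NH3 P2:NH3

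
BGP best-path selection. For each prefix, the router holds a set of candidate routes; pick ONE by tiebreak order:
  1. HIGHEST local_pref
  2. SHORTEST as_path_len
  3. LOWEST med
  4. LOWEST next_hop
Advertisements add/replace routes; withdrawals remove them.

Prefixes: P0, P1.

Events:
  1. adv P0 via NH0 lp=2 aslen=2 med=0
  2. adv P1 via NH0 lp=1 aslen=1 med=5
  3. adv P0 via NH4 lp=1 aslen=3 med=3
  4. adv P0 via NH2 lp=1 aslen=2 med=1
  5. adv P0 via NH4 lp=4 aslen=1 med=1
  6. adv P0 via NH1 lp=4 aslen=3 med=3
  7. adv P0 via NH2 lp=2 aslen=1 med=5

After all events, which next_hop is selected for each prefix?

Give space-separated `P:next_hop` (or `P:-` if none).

Answer: P0:NH4 P1:NH0

Derivation:
Op 1: best P0=NH0 P1=-
Op 2: best P0=NH0 P1=NH0
Op 3: best P0=NH0 P1=NH0
Op 4: best P0=NH0 P1=NH0
Op 5: best P0=NH4 P1=NH0
Op 6: best P0=NH4 P1=NH0
Op 7: best P0=NH4 P1=NH0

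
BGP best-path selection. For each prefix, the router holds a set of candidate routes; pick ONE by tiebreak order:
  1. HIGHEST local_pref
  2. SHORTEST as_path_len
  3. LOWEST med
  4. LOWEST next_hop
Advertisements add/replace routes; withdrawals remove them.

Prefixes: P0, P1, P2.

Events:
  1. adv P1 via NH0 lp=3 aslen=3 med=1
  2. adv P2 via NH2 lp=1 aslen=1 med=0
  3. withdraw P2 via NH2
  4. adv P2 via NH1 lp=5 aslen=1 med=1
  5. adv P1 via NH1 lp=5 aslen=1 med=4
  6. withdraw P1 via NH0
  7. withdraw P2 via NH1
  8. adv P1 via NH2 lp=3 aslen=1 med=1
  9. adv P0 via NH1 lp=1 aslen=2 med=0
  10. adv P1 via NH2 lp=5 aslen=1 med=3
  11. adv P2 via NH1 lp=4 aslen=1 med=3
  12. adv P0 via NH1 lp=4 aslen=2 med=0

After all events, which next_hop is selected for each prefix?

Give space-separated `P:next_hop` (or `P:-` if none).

Answer: P0:NH1 P1:NH2 P2:NH1

Derivation:
Op 1: best P0=- P1=NH0 P2=-
Op 2: best P0=- P1=NH0 P2=NH2
Op 3: best P0=- P1=NH0 P2=-
Op 4: best P0=- P1=NH0 P2=NH1
Op 5: best P0=- P1=NH1 P2=NH1
Op 6: best P0=- P1=NH1 P2=NH1
Op 7: best P0=- P1=NH1 P2=-
Op 8: best P0=- P1=NH1 P2=-
Op 9: best P0=NH1 P1=NH1 P2=-
Op 10: best P0=NH1 P1=NH2 P2=-
Op 11: best P0=NH1 P1=NH2 P2=NH1
Op 12: best P0=NH1 P1=NH2 P2=NH1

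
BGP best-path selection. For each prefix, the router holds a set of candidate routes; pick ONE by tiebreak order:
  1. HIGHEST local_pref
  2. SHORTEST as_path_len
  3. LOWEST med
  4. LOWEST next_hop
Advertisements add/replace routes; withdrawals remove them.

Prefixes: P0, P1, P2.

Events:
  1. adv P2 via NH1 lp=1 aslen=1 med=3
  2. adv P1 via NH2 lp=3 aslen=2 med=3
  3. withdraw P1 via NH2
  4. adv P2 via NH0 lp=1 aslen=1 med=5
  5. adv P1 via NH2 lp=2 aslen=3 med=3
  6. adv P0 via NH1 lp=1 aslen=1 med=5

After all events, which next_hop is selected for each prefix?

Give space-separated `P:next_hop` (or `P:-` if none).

Answer: P0:NH1 P1:NH2 P2:NH1

Derivation:
Op 1: best P0=- P1=- P2=NH1
Op 2: best P0=- P1=NH2 P2=NH1
Op 3: best P0=- P1=- P2=NH1
Op 4: best P0=- P1=- P2=NH1
Op 5: best P0=- P1=NH2 P2=NH1
Op 6: best P0=NH1 P1=NH2 P2=NH1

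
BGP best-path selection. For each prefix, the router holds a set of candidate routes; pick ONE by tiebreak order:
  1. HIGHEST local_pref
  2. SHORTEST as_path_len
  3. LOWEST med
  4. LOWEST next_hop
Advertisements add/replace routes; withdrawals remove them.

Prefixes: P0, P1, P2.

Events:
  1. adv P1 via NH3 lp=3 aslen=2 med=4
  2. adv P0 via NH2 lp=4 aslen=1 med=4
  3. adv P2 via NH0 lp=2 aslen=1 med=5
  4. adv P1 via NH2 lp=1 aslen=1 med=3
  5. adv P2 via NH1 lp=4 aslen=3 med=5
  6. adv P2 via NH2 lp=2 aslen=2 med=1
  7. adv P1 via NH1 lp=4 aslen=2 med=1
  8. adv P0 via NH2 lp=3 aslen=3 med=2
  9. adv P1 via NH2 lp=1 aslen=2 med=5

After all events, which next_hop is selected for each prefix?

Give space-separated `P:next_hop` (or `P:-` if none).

Op 1: best P0=- P1=NH3 P2=-
Op 2: best P0=NH2 P1=NH3 P2=-
Op 3: best P0=NH2 P1=NH3 P2=NH0
Op 4: best P0=NH2 P1=NH3 P2=NH0
Op 5: best P0=NH2 P1=NH3 P2=NH1
Op 6: best P0=NH2 P1=NH3 P2=NH1
Op 7: best P0=NH2 P1=NH1 P2=NH1
Op 8: best P0=NH2 P1=NH1 P2=NH1
Op 9: best P0=NH2 P1=NH1 P2=NH1

Answer: P0:NH2 P1:NH1 P2:NH1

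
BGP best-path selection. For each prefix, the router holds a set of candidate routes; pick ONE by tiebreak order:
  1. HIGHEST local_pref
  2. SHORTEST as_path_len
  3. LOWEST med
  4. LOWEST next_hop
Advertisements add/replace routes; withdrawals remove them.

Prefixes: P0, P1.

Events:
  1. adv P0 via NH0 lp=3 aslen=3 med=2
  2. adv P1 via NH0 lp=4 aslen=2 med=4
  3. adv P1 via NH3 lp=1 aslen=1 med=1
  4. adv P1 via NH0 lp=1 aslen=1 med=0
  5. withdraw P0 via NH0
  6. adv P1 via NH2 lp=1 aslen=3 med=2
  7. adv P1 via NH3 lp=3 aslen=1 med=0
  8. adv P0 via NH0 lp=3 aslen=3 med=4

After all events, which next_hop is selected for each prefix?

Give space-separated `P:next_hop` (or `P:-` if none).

Answer: P0:NH0 P1:NH3

Derivation:
Op 1: best P0=NH0 P1=-
Op 2: best P0=NH0 P1=NH0
Op 3: best P0=NH0 P1=NH0
Op 4: best P0=NH0 P1=NH0
Op 5: best P0=- P1=NH0
Op 6: best P0=- P1=NH0
Op 7: best P0=- P1=NH3
Op 8: best P0=NH0 P1=NH3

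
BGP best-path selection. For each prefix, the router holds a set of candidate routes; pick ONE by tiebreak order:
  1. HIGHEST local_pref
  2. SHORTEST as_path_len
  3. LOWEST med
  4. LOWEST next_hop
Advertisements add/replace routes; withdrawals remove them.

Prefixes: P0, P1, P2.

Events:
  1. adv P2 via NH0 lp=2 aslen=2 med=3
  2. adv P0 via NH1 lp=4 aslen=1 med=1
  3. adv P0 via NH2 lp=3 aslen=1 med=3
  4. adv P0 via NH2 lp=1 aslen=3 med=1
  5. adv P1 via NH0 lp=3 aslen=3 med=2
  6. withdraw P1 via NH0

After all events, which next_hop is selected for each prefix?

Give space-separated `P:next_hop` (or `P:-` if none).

Answer: P0:NH1 P1:- P2:NH0

Derivation:
Op 1: best P0=- P1=- P2=NH0
Op 2: best P0=NH1 P1=- P2=NH0
Op 3: best P0=NH1 P1=- P2=NH0
Op 4: best P0=NH1 P1=- P2=NH0
Op 5: best P0=NH1 P1=NH0 P2=NH0
Op 6: best P0=NH1 P1=- P2=NH0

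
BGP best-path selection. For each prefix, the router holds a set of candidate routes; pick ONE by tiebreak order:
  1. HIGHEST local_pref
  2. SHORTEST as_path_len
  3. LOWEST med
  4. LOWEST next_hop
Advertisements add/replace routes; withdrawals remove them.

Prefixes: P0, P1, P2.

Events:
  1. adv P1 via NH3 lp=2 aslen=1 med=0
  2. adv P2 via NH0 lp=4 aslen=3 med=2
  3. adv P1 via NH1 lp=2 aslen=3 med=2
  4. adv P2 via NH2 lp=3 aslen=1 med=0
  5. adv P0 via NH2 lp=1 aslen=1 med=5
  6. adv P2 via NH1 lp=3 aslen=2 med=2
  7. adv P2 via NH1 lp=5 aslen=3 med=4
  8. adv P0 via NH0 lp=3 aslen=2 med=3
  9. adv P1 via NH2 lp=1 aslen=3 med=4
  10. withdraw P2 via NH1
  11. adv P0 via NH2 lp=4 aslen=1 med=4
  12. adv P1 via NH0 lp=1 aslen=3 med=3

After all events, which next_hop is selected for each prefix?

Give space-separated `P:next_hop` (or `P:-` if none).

Answer: P0:NH2 P1:NH3 P2:NH0

Derivation:
Op 1: best P0=- P1=NH3 P2=-
Op 2: best P0=- P1=NH3 P2=NH0
Op 3: best P0=- P1=NH3 P2=NH0
Op 4: best P0=- P1=NH3 P2=NH0
Op 5: best P0=NH2 P1=NH3 P2=NH0
Op 6: best P0=NH2 P1=NH3 P2=NH0
Op 7: best P0=NH2 P1=NH3 P2=NH1
Op 8: best P0=NH0 P1=NH3 P2=NH1
Op 9: best P0=NH0 P1=NH3 P2=NH1
Op 10: best P0=NH0 P1=NH3 P2=NH0
Op 11: best P0=NH2 P1=NH3 P2=NH0
Op 12: best P0=NH2 P1=NH3 P2=NH0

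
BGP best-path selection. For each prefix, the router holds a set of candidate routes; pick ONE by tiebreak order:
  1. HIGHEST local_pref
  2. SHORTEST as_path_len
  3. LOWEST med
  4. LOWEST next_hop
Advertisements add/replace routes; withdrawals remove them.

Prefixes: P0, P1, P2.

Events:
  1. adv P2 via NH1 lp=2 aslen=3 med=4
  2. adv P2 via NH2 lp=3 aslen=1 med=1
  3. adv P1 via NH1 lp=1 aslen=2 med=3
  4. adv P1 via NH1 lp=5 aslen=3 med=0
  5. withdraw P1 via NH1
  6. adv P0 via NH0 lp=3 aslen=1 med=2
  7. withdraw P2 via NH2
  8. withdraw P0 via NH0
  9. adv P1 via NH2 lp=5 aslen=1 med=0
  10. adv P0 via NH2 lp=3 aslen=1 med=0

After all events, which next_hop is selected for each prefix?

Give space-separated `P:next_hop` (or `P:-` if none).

Answer: P0:NH2 P1:NH2 P2:NH1

Derivation:
Op 1: best P0=- P1=- P2=NH1
Op 2: best P0=- P1=- P2=NH2
Op 3: best P0=- P1=NH1 P2=NH2
Op 4: best P0=- P1=NH1 P2=NH2
Op 5: best P0=- P1=- P2=NH2
Op 6: best P0=NH0 P1=- P2=NH2
Op 7: best P0=NH0 P1=- P2=NH1
Op 8: best P0=- P1=- P2=NH1
Op 9: best P0=- P1=NH2 P2=NH1
Op 10: best P0=NH2 P1=NH2 P2=NH1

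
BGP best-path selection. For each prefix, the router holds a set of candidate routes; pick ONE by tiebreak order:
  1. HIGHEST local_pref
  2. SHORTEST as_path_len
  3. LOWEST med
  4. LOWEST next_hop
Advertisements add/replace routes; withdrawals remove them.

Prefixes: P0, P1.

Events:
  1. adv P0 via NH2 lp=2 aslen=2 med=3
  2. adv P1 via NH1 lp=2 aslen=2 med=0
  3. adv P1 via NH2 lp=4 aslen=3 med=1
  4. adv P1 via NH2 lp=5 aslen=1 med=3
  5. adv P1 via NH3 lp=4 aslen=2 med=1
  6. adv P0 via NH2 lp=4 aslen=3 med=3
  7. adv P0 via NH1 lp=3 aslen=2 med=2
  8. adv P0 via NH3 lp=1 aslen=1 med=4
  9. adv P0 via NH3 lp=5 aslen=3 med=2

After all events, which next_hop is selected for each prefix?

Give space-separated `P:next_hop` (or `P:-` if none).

Answer: P0:NH3 P1:NH2

Derivation:
Op 1: best P0=NH2 P1=-
Op 2: best P0=NH2 P1=NH1
Op 3: best P0=NH2 P1=NH2
Op 4: best P0=NH2 P1=NH2
Op 5: best P0=NH2 P1=NH2
Op 6: best P0=NH2 P1=NH2
Op 7: best P0=NH2 P1=NH2
Op 8: best P0=NH2 P1=NH2
Op 9: best P0=NH3 P1=NH2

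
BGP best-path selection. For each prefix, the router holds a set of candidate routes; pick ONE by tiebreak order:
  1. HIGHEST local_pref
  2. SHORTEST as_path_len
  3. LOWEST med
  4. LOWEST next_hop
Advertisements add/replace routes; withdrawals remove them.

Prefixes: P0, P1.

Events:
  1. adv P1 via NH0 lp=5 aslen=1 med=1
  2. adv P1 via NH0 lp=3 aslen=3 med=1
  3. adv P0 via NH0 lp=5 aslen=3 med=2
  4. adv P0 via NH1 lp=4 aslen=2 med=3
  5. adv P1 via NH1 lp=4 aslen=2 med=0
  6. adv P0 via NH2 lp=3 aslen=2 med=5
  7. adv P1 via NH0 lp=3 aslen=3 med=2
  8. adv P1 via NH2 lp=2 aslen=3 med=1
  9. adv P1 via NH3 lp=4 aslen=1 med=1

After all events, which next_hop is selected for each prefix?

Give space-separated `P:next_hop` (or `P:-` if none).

Op 1: best P0=- P1=NH0
Op 2: best P0=- P1=NH0
Op 3: best P0=NH0 P1=NH0
Op 4: best P0=NH0 P1=NH0
Op 5: best P0=NH0 P1=NH1
Op 6: best P0=NH0 P1=NH1
Op 7: best P0=NH0 P1=NH1
Op 8: best P0=NH0 P1=NH1
Op 9: best P0=NH0 P1=NH3

Answer: P0:NH0 P1:NH3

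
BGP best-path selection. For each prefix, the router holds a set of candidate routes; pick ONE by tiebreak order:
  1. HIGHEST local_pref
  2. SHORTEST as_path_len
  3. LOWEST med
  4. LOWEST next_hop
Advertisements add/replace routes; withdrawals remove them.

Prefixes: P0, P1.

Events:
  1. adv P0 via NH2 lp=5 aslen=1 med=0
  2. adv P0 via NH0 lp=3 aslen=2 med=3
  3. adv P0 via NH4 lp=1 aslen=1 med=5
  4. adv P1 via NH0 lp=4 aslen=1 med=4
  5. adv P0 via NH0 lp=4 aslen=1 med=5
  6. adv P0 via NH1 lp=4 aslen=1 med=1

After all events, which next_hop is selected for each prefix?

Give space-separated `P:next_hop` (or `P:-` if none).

Answer: P0:NH2 P1:NH0

Derivation:
Op 1: best P0=NH2 P1=-
Op 2: best P0=NH2 P1=-
Op 3: best P0=NH2 P1=-
Op 4: best P0=NH2 P1=NH0
Op 5: best P0=NH2 P1=NH0
Op 6: best P0=NH2 P1=NH0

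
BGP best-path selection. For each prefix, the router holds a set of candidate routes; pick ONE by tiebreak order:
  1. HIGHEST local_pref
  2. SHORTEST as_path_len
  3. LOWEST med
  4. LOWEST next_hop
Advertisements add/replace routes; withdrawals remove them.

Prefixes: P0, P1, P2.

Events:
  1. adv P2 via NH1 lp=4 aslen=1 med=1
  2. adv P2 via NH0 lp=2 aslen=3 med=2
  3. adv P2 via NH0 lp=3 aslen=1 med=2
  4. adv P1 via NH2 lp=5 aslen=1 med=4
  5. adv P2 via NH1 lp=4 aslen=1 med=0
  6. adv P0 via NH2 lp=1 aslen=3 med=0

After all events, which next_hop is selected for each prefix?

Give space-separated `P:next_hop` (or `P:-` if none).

Answer: P0:NH2 P1:NH2 P2:NH1

Derivation:
Op 1: best P0=- P1=- P2=NH1
Op 2: best P0=- P1=- P2=NH1
Op 3: best P0=- P1=- P2=NH1
Op 4: best P0=- P1=NH2 P2=NH1
Op 5: best P0=- P1=NH2 P2=NH1
Op 6: best P0=NH2 P1=NH2 P2=NH1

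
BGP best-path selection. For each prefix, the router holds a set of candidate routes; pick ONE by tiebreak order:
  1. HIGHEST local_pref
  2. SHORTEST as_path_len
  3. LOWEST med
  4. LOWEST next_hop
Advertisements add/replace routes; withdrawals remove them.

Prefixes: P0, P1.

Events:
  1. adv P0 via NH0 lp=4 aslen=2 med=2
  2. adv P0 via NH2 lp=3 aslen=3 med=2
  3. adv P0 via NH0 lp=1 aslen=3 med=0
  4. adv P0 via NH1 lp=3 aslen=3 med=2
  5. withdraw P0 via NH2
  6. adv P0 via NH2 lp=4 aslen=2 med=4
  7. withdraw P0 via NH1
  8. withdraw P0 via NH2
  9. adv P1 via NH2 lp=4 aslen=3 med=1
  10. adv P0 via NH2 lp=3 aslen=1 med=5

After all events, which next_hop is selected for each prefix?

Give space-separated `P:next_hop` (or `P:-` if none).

Op 1: best P0=NH0 P1=-
Op 2: best P0=NH0 P1=-
Op 3: best P0=NH2 P1=-
Op 4: best P0=NH1 P1=-
Op 5: best P0=NH1 P1=-
Op 6: best P0=NH2 P1=-
Op 7: best P0=NH2 P1=-
Op 8: best P0=NH0 P1=-
Op 9: best P0=NH0 P1=NH2
Op 10: best P0=NH2 P1=NH2

Answer: P0:NH2 P1:NH2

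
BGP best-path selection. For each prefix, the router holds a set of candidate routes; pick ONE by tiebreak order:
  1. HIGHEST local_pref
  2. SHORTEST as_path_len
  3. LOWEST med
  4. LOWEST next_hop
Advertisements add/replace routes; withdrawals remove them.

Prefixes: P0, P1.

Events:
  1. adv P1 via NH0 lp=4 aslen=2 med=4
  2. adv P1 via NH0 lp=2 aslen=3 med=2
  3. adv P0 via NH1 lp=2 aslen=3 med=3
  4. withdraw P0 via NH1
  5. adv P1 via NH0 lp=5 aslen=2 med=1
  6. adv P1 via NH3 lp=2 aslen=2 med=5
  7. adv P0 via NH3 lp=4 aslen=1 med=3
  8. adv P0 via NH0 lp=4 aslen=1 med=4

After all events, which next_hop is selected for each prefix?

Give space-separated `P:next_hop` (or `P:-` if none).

Op 1: best P0=- P1=NH0
Op 2: best P0=- P1=NH0
Op 3: best P0=NH1 P1=NH0
Op 4: best P0=- P1=NH0
Op 5: best P0=- P1=NH0
Op 6: best P0=- P1=NH0
Op 7: best P0=NH3 P1=NH0
Op 8: best P0=NH3 P1=NH0

Answer: P0:NH3 P1:NH0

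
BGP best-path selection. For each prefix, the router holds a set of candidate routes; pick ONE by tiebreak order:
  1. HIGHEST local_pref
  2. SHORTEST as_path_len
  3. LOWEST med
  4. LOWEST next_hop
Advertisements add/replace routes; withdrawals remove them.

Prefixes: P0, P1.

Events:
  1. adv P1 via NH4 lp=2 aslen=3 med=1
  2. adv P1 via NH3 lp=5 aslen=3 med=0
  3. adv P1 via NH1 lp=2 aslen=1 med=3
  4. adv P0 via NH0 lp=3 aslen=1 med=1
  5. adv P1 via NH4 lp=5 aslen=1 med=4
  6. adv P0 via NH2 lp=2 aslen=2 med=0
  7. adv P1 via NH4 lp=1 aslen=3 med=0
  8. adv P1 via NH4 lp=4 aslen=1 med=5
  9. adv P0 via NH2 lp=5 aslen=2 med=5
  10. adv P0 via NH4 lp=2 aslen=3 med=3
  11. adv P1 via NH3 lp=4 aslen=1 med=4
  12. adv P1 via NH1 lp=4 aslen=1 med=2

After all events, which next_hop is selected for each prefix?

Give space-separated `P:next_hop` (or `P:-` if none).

Answer: P0:NH2 P1:NH1

Derivation:
Op 1: best P0=- P1=NH4
Op 2: best P0=- P1=NH3
Op 3: best P0=- P1=NH3
Op 4: best P0=NH0 P1=NH3
Op 5: best P0=NH0 P1=NH4
Op 6: best P0=NH0 P1=NH4
Op 7: best P0=NH0 P1=NH3
Op 8: best P0=NH0 P1=NH3
Op 9: best P0=NH2 P1=NH3
Op 10: best P0=NH2 P1=NH3
Op 11: best P0=NH2 P1=NH3
Op 12: best P0=NH2 P1=NH1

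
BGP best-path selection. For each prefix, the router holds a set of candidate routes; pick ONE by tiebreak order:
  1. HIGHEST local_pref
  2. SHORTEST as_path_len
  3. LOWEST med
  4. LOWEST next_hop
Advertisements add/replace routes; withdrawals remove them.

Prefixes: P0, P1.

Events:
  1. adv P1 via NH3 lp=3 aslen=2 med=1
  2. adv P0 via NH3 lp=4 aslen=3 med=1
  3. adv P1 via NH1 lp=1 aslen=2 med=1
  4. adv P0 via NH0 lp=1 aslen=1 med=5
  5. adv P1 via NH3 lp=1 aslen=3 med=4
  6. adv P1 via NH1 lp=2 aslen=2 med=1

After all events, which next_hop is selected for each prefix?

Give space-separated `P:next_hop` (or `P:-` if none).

Op 1: best P0=- P1=NH3
Op 2: best P0=NH3 P1=NH3
Op 3: best P0=NH3 P1=NH3
Op 4: best P0=NH3 P1=NH3
Op 5: best P0=NH3 P1=NH1
Op 6: best P0=NH3 P1=NH1

Answer: P0:NH3 P1:NH1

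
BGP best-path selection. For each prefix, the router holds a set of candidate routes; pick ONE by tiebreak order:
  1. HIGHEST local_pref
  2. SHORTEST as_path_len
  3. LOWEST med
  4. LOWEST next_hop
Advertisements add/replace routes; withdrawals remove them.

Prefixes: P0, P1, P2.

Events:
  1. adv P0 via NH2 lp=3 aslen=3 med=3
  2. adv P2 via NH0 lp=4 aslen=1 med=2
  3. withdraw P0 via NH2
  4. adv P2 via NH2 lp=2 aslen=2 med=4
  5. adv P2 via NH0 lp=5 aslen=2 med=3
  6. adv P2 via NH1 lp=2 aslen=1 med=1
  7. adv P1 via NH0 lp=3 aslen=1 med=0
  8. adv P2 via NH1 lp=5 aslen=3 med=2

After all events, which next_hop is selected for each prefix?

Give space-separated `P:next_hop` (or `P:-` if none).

Answer: P0:- P1:NH0 P2:NH0

Derivation:
Op 1: best P0=NH2 P1=- P2=-
Op 2: best P0=NH2 P1=- P2=NH0
Op 3: best P0=- P1=- P2=NH0
Op 4: best P0=- P1=- P2=NH0
Op 5: best P0=- P1=- P2=NH0
Op 6: best P0=- P1=- P2=NH0
Op 7: best P0=- P1=NH0 P2=NH0
Op 8: best P0=- P1=NH0 P2=NH0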